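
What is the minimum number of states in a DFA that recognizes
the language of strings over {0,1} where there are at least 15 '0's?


States: count = 0, 1, ..., 14, and a final '>= 15' state.
Total: 15 + 1 = 16. Accept = '>= 15' state.

16


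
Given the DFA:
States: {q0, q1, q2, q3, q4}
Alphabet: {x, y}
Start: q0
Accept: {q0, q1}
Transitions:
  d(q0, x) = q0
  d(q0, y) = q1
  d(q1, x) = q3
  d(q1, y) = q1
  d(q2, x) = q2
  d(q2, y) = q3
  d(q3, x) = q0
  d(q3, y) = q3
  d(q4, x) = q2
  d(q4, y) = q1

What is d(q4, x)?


Looking up transition d(q4, x)

q2


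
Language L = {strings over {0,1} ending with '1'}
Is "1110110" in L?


last symbol = '0'

No, "1110110" is not in L


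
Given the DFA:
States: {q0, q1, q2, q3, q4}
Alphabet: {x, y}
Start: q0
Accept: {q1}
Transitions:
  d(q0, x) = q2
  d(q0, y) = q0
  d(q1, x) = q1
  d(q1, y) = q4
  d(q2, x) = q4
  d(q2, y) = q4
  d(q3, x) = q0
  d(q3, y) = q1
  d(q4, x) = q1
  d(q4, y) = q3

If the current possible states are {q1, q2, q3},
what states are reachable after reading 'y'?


Apply transition on 'y' from each current state:
  d(q1, y) = q4
  d(q2, y) = q4
  d(q3, y) = q1

{q1, q4}


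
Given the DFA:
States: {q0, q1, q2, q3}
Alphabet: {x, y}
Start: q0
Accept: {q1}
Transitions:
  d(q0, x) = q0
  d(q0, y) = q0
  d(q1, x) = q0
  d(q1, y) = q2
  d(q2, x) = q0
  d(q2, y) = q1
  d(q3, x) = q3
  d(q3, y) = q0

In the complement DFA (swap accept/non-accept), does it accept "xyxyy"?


Trace: q0 -> q0 -> q0 -> q0 -> q0 -> q0
Final: q0
Original accept: {q1}
Complement: q0 is not in original accept

Yes, complement accepts (original rejects)


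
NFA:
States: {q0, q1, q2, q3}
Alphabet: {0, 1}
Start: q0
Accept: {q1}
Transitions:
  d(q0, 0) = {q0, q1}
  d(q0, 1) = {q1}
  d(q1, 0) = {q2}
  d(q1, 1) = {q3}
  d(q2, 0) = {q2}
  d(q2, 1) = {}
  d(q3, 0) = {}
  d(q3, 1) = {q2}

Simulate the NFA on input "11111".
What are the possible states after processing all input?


Start: {q0}
  --1--> {q1}
  --1--> {q3}
  --1--> {q2}
  --1--> {}
  --1--> {}

{} (empty set, no valid transitions)


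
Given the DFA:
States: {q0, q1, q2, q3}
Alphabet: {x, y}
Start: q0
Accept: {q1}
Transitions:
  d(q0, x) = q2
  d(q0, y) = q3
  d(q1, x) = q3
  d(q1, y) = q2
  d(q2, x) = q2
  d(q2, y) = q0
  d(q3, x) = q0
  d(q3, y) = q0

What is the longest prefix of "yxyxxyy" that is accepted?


Run the DFA, marking each prefix where the state is accepting:
  "" -> q0 [reject]
  "y" -> q3 [reject]
  "yx" -> q0 [reject]
  "yxy" -> q3 [reject]
  "yxyx" -> q0 [reject]
  "yxyxx" -> q2 [reject]
  "yxyxxy" -> q0 [reject]
  "yxyxxyy" -> q3 [reject]

No prefix is accepted


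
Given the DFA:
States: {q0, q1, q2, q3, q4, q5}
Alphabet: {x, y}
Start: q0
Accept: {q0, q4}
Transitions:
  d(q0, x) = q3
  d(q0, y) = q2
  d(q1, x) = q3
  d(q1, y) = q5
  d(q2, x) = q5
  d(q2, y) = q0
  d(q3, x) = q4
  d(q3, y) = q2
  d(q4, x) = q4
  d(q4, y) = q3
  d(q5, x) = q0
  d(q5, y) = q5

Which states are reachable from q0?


BFS from q0:
  layer 0: {q0}
  layer 1: {q2, q3}
  layer 2: {q4, q5}

{q0, q2, q3, q4, q5}


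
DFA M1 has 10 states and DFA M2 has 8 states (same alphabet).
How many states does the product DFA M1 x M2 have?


Product construction pairs every M1 state with every M2 state.
10 * 8 = 80

80


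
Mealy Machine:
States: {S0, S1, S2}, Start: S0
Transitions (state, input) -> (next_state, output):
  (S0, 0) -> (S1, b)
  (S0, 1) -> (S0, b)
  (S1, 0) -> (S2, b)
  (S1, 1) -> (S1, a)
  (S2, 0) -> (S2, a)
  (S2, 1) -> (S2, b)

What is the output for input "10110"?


Step-by-step:
  (S0, 1) -> (S0, b)
  (S0, 0) -> (S1, b)
  (S1, 1) -> (S1, a)
  (S1, 1) -> (S1, a)
  (S1, 0) -> (S2, b)

"bbaab"


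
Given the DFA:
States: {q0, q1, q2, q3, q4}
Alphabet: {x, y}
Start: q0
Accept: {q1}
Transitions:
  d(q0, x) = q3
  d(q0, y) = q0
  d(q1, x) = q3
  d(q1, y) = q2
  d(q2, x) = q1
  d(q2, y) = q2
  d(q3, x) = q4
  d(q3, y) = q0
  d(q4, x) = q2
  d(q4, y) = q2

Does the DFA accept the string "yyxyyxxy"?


Trace: q0 -> q0 -> q0 -> q3 -> q0 -> q0 -> q3 -> q4 -> q2
Final state: q2
Accept states: {q1}

No, rejected (final state q2 is not an accept state)


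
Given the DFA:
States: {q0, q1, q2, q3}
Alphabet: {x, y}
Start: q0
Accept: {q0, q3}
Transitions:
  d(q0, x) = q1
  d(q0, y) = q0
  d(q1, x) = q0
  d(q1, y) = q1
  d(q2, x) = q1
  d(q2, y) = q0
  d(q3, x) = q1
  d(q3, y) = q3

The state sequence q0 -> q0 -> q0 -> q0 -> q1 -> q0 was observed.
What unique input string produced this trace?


Trace back each transition to find the symbol:
  q0 --[y]--> q0
  q0 --[y]--> q0
  q0 --[y]--> q0
  q0 --[x]--> q1
  q1 --[x]--> q0

"yyyxx"


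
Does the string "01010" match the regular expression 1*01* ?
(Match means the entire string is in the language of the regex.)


|string| = 5; first = '0'; last = '0'

No, "01010" does not match 1*01*


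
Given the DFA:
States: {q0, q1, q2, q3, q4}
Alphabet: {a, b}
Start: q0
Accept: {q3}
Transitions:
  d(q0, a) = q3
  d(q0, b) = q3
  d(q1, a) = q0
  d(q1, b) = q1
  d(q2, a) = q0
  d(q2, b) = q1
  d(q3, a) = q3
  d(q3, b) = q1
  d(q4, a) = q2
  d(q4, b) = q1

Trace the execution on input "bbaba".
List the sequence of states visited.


Input: bbaba
d(q0, b) = q3
d(q3, b) = q1
d(q1, a) = q0
d(q0, b) = q3
d(q3, a) = q3


q0 -> q3 -> q1 -> q0 -> q3 -> q3


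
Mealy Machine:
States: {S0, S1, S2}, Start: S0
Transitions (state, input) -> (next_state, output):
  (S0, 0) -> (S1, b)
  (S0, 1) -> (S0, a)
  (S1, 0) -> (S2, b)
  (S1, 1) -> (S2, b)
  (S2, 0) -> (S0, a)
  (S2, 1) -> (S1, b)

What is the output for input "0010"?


Step-by-step:
  (S0, 0) -> (S1, b)
  (S1, 0) -> (S2, b)
  (S2, 1) -> (S1, b)
  (S1, 0) -> (S2, b)

"bbbb"


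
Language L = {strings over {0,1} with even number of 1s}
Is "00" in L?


count('1') = 0; 0 mod 2 = 0

Yes, "00" is in L


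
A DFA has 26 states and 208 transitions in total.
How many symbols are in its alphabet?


Each state has exactly one transition per symbol.
|alphabet| = transitions / states = 208 / 26 = 8

8


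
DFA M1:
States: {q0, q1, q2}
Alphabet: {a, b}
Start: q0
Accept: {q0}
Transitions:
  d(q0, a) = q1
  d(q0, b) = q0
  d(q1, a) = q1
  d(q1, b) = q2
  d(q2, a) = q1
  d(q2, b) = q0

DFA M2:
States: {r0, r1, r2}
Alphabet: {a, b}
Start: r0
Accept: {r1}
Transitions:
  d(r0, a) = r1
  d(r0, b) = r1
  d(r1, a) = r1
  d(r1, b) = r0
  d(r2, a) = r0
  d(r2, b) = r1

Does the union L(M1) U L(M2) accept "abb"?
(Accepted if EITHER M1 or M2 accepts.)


M1: final=q0 accepted=True
M2: final=r1 accepted=True

Yes, union accepts


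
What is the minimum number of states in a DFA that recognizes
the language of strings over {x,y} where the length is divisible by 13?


States track (length) mod 13.
Need 13 states: one per remainder 0..12; accept = remainder 0.

13


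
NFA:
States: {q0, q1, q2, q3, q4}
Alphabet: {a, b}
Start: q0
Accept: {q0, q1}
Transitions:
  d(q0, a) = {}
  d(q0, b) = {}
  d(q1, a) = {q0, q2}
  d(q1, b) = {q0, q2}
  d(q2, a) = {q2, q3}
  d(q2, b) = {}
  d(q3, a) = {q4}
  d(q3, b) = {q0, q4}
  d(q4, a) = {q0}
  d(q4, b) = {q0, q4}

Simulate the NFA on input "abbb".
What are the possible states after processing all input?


Start: {q0}
  --a--> {}
  --b--> {}
  --b--> {}
  --b--> {}

{} (empty set, no valid transitions)


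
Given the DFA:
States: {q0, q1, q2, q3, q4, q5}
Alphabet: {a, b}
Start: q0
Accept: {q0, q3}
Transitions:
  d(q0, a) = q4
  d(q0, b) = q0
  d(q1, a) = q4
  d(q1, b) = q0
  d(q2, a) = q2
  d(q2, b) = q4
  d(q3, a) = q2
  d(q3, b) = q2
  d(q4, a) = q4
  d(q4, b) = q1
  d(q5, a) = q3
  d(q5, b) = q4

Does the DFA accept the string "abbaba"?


Trace: q0 -> q4 -> q1 -> q0 -> q4 -> q1 -> q4
Final state: q4
Accept states: {q0, q3}

No, rejected (final state q4 is not an accept state)


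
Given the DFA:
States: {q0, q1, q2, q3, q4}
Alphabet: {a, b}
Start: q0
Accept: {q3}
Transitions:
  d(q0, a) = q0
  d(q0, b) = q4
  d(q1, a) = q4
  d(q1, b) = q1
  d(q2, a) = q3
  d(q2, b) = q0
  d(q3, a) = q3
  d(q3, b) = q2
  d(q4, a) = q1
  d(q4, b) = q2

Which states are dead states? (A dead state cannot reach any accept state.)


Forward reachability from each state:
  q0 -> reaches accept state q3 (live)
  q1 -> reaches accept state q3 (live)
  q2 -> reaches accept state q3 (live)
  q3 -> reaches accept state q3 (live)
  q4 -> reaches accept state q3 (live)

None (all states can reach an accept state)


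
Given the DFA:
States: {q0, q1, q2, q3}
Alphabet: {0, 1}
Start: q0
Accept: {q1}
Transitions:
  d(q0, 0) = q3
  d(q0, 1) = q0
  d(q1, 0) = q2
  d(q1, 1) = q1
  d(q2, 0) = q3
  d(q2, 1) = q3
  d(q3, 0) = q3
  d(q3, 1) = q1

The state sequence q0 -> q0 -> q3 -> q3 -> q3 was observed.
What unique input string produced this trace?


Trace back each transition to find the symbol:
  q0 --[1]--> q0
  q0 --[0]--> q3
  q3 --[0]--> q3
  q3 --[0]--> q3

"1000"


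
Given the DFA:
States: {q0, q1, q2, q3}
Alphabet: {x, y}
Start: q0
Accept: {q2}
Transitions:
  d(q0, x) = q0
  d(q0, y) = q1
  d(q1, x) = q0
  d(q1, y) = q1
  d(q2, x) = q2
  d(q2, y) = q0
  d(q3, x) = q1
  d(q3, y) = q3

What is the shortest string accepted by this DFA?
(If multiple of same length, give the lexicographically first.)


BFS by string length (lex-first path to each state shown):
  len 0: q0<-""
  len 1: q0<-"x", q1<-"y"
  len 2: q0<-"xx", q1<-"xy"
  len 3: q0<-"xxx", q1<-"xxy"
  len 4: q0<-"xxxx", q1<-"xxxy"
  len 5: q0<-"xxxxx", q1<-"xxxxy"
  len 6: q0<-"xxxxxx", q1<-"xxxxxy"
  len 7: q0<-"xxxxxxx", q1<-"xxxxxxy"
  len 8: q0<-"xxxxxxxx", q1<-"xxxxxxxy"

No string accepted (empty language)


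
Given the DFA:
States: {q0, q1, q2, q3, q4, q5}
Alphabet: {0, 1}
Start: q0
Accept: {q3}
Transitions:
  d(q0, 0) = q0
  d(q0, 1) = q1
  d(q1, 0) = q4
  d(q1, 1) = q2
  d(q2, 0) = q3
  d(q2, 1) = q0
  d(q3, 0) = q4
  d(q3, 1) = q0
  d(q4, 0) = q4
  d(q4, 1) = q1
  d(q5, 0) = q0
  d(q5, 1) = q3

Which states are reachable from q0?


BFS from q0:
  layer 0: {q0}
  layer 1: {q1}
  layer 2: {q2, q4}
  layer 3: {q3}

{q0, q1, q2, q3, q4}


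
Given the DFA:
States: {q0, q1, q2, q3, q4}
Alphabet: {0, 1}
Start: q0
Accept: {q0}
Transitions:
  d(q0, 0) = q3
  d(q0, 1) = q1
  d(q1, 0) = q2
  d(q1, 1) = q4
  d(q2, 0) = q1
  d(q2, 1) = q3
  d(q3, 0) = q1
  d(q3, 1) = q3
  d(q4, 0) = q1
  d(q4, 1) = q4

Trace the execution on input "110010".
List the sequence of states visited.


Input: 110010
d(q0, 1) = q1
d(q1, 1) = q4
d(q4, 0) = q1
d(q1, 0) = q2
d(q2, 1) = q3
d(q3, 0) = q1


q0 -> q1 -> q4 -> q1 -> q2 -> q3 -> q1


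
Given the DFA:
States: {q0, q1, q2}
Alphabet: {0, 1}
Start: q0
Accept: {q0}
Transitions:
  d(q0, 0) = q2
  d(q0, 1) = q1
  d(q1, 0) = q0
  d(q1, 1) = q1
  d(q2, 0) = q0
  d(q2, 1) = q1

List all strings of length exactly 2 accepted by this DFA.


All strings of length 2: 4 total
Accepted: 2

"00", "10"


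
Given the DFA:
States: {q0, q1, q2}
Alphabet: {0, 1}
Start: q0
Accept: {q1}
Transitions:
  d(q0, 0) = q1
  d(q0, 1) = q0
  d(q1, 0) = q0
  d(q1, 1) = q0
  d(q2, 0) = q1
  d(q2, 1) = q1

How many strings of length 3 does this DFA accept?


Enumerating all length-3 strings:
  "000" -> q1 [accept]
  "001" -> q0 [reject]
  "010" -> q1 [accept]
  "011" -> q0 [reject]
  "100" -> q0 [reject]
  "101" -> q0 [reject]
  "110" -> q1 [accept]
  "111" -> q0 [reject]

3 out of 8


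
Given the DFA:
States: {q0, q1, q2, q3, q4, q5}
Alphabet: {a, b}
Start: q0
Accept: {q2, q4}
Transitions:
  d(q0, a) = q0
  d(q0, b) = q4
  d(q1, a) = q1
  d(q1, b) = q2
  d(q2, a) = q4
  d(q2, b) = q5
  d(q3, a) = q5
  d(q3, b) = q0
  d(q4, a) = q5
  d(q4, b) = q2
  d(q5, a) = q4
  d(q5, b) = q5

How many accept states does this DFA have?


Accept states listed: {q2, q4}
Counting: q2(1) q4(2)

2


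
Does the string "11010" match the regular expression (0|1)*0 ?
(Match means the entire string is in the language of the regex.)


|string| = 5; first = '1'; last = '0'

Yes, "11010" matches (0|1)*0


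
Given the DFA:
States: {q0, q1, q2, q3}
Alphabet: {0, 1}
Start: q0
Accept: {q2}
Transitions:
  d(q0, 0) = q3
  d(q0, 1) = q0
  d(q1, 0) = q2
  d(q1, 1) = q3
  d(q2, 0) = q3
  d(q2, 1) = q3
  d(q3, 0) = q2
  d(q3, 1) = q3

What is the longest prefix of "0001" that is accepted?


Run the DFA, marking each prefix where the state is accepting:
  "" -> q0 [reject]
  "0" -> q3 [reject]
  "00" -> q2 [accept]
  "000" -> q3 [reject]
  "0001" -> q3 [reject]

"00"


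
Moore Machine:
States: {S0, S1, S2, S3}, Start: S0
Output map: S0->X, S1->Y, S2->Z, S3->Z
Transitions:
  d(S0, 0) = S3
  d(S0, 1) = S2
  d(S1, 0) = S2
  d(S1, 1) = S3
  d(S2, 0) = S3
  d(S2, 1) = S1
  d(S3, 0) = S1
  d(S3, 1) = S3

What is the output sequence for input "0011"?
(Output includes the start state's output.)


Start: S0 (output X)
  --0--> S3 (output Z)
  --0--> S1 (output Y)
  --1--> S3 (output Z)
  --1--> S3 (output Z)

"XZYZZ"


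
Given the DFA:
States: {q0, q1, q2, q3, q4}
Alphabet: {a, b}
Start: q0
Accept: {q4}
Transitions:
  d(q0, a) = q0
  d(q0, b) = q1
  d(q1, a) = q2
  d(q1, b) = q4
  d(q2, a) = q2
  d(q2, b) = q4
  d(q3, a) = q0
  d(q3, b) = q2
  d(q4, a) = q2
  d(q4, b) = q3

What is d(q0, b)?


Looking up transition d(q0, b)

q1


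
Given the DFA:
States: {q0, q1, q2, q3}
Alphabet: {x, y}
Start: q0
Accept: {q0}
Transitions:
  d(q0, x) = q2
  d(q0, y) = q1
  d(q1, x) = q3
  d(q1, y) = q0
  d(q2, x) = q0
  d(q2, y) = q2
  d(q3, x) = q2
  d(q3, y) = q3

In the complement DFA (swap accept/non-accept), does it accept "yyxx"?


Trace: q0 -> q1 -> q0 -> q2 -> q0
Final: q0
Original accept: {q0}
Complement: q0 is in original accept

No, complement rejects (original accepts)


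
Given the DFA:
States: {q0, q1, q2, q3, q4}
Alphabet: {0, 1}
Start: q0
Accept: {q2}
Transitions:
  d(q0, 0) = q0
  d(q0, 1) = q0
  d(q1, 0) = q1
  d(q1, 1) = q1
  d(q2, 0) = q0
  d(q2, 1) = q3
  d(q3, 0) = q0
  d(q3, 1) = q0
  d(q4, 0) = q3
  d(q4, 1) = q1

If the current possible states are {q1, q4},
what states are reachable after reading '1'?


Apply transition on '1' from each current state:
  d(q1, 1) = q1
  d(q4, 1) = q1

{q1}


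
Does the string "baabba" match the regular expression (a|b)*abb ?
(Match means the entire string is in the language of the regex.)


|string| = 6; first = 'b'; last = 'a'

No, "baabba" does not match (a|b)*abb


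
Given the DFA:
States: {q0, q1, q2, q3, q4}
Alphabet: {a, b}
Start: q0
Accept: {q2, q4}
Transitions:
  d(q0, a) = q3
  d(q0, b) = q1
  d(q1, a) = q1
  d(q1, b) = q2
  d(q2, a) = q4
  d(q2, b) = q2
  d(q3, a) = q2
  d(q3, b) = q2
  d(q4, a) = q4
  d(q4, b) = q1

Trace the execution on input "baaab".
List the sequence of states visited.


Input: baaab
d(q0, b) = q1
d(q1, a) = q1
d(q1, a) = q1
d(q1, a) = q1
d(q1, b) = q2


q0 -> q1 -> q1 -> q1 -> q1 -> q2


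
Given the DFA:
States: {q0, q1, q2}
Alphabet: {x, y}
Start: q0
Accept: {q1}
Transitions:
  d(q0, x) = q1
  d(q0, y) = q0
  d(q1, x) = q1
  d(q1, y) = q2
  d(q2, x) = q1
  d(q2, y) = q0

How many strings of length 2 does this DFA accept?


Enumerating all length-2 strings:
  "xx" -> q1 [accept]
  "xy" -> q2 [reject]
  "yx" -> q1 [accept]
  "yy" -> q0 [reject]

2 out of 4


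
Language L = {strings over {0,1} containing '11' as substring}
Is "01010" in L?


'11' does not occur

No, "01010" is not in L


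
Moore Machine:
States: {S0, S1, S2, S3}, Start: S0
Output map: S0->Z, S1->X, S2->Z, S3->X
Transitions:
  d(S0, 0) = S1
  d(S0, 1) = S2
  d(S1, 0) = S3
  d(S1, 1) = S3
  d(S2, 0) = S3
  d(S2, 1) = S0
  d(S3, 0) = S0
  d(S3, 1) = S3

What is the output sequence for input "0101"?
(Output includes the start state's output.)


Start: S0 (output Z)
  --0--> S1 (output X)
  --1--> S3 (output X)
  --0--> S0 (output Z)
  --1--> S2 (output Z)

"ZXXZZ"


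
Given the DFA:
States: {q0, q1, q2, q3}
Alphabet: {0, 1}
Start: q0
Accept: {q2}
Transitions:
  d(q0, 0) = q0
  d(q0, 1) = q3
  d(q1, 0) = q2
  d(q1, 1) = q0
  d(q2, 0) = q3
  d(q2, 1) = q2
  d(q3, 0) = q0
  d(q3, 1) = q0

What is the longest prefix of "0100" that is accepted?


Run the DFA, marking each prefix where the state is accepting:
  "" -> q0 [reject]
  "0" -> q0 [reject]
  "01" -> q3 [reject]
  "010" -> q0 [reject]
  "0100" -> q0 [reject]

No prefix is accepted


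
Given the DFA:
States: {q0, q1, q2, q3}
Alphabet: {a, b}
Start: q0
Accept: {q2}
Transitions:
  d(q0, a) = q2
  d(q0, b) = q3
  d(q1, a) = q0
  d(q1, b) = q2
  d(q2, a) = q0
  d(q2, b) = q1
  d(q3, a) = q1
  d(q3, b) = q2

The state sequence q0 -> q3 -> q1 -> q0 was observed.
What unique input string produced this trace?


Trace back each transition to find the symbol:
  q0 --[b]--> q3
  q3 --[a]--> q1
  q1 --[a]--> q0

"baa"


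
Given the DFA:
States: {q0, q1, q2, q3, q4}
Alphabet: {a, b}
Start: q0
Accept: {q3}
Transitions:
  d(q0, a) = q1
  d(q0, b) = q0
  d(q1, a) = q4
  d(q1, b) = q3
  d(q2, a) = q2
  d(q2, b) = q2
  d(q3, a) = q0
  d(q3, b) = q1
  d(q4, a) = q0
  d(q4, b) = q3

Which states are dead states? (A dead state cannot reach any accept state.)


Forward reachability from each state:
  q0 -> reaches accept state q3 (live)
  q1 -> reaches accept state q3 (live)
  q2 -> reaches {q2}, no accept state (dead)
  q3 -> reaches accept state q3 (live)
  q4 -> reaches accept state q3 (live)

{q2}


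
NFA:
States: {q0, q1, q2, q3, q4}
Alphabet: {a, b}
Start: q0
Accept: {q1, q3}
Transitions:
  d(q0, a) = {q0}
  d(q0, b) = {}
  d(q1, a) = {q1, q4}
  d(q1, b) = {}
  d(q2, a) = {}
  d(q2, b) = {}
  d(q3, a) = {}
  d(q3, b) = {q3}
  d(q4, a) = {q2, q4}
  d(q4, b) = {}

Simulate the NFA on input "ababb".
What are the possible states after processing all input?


Start: {q0}
  --a--> {q0}
  --b--> {}
  --a--> {}
  --b--> {}
  --b--> {}

{} (empty set, no valid transitions)


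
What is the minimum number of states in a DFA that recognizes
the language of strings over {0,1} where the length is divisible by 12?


States track (length) mod 12.
Need 12 states: one per remainder 0..11; accept = remainder 0.

12


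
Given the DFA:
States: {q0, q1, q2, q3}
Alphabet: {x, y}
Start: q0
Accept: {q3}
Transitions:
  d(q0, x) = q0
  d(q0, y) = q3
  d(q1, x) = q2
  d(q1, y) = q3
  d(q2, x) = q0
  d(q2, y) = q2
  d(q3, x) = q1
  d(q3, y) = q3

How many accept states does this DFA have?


Accept states listed: {q3}
Counting: q3(1)

1


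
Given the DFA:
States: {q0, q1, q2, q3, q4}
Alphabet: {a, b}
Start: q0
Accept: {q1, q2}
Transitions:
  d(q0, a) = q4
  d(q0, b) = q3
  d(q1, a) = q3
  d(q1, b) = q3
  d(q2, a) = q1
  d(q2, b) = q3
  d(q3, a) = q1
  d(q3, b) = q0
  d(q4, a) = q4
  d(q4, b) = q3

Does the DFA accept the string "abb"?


Trace: q0 -> q4 -> q3 -> q0
Final state: q0
Accept states: {q1, q2}

No, rejected (final state q0 is not an accept state)


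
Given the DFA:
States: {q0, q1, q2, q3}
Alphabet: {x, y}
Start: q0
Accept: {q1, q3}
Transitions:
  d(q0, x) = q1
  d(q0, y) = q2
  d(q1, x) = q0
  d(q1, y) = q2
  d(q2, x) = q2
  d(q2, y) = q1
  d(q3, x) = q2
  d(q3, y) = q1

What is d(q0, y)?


Looking up transition d(q0, y)

q2


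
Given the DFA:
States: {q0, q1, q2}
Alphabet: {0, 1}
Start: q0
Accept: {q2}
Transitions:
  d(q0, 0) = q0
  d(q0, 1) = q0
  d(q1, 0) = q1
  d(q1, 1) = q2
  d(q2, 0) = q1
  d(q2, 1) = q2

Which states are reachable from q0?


BFS from q0:
  layer 0: {q0}

{q0}


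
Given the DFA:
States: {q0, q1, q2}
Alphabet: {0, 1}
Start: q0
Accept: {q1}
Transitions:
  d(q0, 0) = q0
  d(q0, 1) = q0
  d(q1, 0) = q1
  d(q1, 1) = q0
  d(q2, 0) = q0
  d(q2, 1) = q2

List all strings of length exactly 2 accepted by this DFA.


All strings of length 2: 4 total
Accepted: 0

None


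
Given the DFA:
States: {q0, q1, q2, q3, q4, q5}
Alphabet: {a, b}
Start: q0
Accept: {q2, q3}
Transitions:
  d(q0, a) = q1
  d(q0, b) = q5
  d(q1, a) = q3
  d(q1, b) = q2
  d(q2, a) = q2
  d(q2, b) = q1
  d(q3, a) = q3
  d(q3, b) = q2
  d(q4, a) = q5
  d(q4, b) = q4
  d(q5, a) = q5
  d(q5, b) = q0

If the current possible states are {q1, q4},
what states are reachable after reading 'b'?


Apply transition on 'b' from each current state:
  d(q1, b) = q2
  d(q4, b) = q4

{q2, q4}


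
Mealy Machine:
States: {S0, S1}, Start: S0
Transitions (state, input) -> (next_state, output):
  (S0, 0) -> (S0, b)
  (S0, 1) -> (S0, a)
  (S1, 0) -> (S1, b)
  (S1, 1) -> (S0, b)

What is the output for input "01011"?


Step-by-step:
  (S0, 0) -> (S0, b)
  (S0, 1) -> (S0, a)
  (S0, 0) -> (S0, b)
  (S0, 1) -> (S0, a)
  (S0, 1) -> (S0, a)

"babaa"


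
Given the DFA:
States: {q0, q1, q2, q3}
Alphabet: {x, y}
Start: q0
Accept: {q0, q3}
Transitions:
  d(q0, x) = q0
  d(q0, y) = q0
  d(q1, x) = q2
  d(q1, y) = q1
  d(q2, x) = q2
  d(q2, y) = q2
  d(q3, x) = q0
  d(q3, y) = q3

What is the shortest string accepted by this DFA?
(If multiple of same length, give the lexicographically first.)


BFS by string length (lex-first path to each state shown):
  len 0: q0<-""
Found accept state at length 0.

"" (empty string)


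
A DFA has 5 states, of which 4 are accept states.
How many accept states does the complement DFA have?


Complement swaps accept and non-accept states.
5 - 4 = 1

1


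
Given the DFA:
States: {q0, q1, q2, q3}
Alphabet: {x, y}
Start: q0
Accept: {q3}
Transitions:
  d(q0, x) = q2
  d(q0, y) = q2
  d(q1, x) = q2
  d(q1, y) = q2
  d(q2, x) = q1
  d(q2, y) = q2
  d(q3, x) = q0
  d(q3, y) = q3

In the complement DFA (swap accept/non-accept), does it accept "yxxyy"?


Trace: q0 -> q2 -> q1 -> q2 -> q2 -> q2
Final: q2
Original accept: {q3}
Complement: q2 is not in original accept

Yes, complement accepts (original rejects)


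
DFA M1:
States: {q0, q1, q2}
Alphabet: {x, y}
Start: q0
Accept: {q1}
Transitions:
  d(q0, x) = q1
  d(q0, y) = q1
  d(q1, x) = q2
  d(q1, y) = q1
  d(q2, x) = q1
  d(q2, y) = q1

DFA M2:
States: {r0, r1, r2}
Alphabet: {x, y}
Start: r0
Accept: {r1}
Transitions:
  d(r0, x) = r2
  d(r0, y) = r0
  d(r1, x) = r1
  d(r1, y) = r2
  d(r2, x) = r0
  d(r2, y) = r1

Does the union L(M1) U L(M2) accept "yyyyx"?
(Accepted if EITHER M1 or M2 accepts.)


M1: final=q2 accepted=False
M2: final=r2 accepted=False

No, union rejects (neither accepts)


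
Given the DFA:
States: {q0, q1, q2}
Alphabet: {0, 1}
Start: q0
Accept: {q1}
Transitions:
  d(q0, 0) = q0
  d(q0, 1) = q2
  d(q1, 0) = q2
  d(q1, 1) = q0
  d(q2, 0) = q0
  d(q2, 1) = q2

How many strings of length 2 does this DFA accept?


Enumerating all length-2 strings:
  "00" -> q0 [reject]
  "01" -> q2 [reject]
  "10" -> q0 [reject]
  "11" -> q2 [reject]

0 out of 4


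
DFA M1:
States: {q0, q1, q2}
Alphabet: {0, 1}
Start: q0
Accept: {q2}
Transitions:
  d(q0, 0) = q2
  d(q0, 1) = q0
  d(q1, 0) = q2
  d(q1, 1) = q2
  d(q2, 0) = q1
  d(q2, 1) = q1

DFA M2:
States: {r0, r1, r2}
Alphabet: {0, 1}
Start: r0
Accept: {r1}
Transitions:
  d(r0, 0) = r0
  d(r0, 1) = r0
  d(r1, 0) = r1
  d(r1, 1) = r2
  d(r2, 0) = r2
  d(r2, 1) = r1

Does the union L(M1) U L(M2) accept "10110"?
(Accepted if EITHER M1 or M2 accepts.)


M1: final=q1 accepted=False
M2: final=r0 accepted=False

No, union rejects (neither accepts)


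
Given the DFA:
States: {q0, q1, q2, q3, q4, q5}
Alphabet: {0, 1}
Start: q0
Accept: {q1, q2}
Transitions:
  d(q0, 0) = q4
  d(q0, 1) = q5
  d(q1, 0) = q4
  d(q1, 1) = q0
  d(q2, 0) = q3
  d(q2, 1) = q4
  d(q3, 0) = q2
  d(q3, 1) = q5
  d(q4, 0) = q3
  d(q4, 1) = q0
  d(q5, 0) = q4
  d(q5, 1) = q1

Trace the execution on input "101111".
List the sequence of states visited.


Input: 101111
d(q0, 1) = q5
d(q5, 0) = q4
d(q4, 1) = q0
d(q0, 1) = q5
d(q5, 1) = q1
d(q1, 1) = q0


q0 -> q5 -> q4 -> q0 -> q5 -> q1 -> q0


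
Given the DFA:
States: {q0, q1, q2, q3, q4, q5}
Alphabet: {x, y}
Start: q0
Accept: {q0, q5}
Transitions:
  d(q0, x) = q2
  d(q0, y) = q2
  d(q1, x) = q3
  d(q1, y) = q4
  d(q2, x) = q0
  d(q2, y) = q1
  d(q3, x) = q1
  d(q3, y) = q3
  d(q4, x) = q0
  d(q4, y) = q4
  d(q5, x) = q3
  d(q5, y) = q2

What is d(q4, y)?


Looking up transition d(q4, y)

q4


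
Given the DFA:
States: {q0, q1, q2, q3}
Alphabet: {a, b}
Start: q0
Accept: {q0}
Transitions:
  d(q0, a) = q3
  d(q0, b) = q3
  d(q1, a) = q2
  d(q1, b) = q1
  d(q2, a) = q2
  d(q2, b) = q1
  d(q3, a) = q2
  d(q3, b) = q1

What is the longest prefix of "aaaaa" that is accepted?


Run the DFA, marking each prefix where the state is accepting:
  "" -> q0 [accept]
  "a" -> q3 [reject]
  "aa" -> q2 [reject]
  "aaa" -> q2 [reject]
  "aaaa" -> q2 [reject]
  "aaaaa" -> q2 [reject]

""


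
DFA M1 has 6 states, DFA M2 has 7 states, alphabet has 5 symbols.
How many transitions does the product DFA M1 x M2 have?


Product DFA has 6 * 7 = 42 states.
Each has 5 transitions: 42 * 5 = 210

210


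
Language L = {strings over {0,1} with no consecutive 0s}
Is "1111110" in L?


'00' does not occur

Yes, "1111110" is in L


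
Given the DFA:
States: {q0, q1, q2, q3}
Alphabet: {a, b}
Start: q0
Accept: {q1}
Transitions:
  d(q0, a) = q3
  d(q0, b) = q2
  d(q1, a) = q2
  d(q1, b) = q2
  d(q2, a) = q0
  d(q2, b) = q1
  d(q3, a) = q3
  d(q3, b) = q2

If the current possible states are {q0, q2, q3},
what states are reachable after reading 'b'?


Apply transition on 'b' from each current state:
  d(q0, b) = q2
  d(q2, b) = q1
  d(q3, b) = q2

{q1, q2}


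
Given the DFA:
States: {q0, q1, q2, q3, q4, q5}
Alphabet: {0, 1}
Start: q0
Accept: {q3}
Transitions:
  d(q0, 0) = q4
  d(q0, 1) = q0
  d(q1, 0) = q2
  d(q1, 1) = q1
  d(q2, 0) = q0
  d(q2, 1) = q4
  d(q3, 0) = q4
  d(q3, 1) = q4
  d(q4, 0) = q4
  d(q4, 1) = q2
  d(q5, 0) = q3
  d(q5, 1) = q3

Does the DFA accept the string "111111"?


Trace: q0 -> q0 -> q0 -> q0 -> q0 -> q0 -> q0
Final state: q0
Accept states: {q3}

No, rejected (final state q0 is not an accept state)


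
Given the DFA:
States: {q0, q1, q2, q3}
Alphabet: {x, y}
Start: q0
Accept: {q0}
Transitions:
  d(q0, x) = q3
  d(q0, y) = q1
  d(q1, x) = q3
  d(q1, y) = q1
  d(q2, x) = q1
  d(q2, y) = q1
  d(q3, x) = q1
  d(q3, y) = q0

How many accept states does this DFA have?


Accept states listed: {q0}
Counting: q0(1)

1


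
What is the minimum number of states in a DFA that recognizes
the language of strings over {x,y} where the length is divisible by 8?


States track (length) mod 8.
Need 8 states: one per remainder 0..7; accept = remainder 0.

8


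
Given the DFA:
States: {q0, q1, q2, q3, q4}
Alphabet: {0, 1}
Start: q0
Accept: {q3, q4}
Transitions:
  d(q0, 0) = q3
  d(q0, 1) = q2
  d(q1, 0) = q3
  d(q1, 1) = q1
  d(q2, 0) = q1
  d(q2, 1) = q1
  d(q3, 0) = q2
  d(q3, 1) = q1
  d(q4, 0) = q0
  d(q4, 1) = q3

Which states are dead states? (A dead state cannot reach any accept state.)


Forward reachability from each state:
  q0 -> reaches accept state q3 (live)
  q1 -> reaches accept state q3 (live)
  q2 -> reaches accept state q3 (live)
  q3 -> reaches accept state q3 (live)
  q4 -> reaches accept state q3 (live)

None (all states can reach an accept state)


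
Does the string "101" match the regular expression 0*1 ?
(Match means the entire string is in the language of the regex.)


|string| = 3; first = '1'; last = '1'

No, "101" does not match 0*1


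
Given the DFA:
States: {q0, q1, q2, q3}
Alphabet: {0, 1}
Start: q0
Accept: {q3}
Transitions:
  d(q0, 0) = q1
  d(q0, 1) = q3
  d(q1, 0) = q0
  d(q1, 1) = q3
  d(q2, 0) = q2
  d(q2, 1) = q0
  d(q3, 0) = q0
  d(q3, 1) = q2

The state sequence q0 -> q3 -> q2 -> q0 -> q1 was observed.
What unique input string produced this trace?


Trace back each transition to find the symbol:
  q0 --[1]--> q3
  q3 --[1]--> q2
  q2 --[1]--> q0
  q0 --[0]--> q1

"1110"


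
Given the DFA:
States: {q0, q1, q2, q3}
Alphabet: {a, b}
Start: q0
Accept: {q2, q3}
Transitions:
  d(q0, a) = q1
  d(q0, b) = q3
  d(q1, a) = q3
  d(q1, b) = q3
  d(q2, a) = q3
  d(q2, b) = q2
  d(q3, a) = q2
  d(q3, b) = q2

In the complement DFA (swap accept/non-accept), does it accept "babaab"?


Trace: q0 -> q3 -> q2 -> q2 -> q3 -> q2 -> q2
Final: q2
Original accept: {q2, q3}
Complement: q2 is in original accept

No, complement rejects (original accepts)


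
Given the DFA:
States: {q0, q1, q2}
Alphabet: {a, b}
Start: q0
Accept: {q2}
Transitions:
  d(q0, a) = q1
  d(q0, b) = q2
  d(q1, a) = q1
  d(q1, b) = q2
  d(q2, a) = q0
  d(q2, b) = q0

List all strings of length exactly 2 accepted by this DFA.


All strings of length 2: 4 total
Accepted: 1

"ab"


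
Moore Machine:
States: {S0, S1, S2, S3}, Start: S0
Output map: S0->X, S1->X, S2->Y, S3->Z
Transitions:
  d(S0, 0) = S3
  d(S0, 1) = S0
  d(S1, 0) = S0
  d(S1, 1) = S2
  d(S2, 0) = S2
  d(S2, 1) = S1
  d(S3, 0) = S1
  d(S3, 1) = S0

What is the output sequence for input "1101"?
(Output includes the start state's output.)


Start: S0 (output X)
  --1--> S0 (output X)
  --1--> S0 (output X)
  --0--> S3 (output Z)
  --1--> S0 (output X)

"XXXZX"


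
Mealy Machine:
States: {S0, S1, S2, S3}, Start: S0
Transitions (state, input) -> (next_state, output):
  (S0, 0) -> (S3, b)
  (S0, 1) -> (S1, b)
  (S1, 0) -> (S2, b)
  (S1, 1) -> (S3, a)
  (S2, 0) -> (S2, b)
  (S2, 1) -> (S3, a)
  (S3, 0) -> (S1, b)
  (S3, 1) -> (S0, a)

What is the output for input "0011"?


Step-by-step:
  (S0, 0) -> (S3, b)
  (S3, 0) -> (S1, b)
  (S1, 1) -> (S3, a)
  (S3, 1) -> (S0, a)

"bbaa"


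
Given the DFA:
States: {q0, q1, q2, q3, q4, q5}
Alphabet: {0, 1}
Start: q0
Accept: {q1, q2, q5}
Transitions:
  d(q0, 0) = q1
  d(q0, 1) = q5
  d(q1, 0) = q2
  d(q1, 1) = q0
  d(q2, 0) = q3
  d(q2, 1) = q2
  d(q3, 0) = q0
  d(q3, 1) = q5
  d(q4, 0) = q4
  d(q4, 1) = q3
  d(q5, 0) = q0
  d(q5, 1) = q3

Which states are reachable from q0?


BFS from q0:
  layer 0: {q0}
  layer 1: {q1, q5}
  layer 2: {q2, q3}

{q0, q1, q2, q3, q5}


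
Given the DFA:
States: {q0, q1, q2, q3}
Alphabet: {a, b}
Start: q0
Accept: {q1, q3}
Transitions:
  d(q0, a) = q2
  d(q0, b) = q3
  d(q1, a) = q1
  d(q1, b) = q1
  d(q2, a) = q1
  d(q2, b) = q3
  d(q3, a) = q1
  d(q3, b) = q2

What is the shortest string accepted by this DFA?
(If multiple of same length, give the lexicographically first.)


BFS by string length (lex-first path to each state shown):
  len 0: q0<-""
  len 1: q2<-"a", q3<-"b"
Found accept state at length 1.

"b"


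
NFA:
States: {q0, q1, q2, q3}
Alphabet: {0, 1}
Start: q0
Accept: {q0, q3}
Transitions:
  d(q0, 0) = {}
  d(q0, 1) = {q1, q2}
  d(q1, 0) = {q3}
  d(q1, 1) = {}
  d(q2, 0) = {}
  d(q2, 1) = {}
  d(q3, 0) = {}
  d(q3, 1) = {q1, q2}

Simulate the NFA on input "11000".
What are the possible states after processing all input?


Start: {q0}
  --1--> {q1, q2}
  --1--> {}
  --0--> {}
  --0--> {}
  --0--> {}

{} (empty set, no valid transitions)


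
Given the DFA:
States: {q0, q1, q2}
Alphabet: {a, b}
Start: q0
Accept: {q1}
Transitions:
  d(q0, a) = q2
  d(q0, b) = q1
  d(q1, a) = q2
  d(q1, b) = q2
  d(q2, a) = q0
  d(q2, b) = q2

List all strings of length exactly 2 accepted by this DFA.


All strings of length 2: 4 total
Accepted: 0

None


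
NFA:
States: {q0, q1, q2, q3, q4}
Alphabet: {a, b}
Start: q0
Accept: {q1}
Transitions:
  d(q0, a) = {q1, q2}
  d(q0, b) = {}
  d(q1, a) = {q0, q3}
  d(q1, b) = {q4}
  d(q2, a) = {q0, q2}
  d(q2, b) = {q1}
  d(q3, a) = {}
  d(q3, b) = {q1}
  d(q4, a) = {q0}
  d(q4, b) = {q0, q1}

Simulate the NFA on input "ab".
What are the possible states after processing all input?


Start: {q0}
  --a--> {q1, q2}
  --b--> {q1, q4}

{q1, q4}


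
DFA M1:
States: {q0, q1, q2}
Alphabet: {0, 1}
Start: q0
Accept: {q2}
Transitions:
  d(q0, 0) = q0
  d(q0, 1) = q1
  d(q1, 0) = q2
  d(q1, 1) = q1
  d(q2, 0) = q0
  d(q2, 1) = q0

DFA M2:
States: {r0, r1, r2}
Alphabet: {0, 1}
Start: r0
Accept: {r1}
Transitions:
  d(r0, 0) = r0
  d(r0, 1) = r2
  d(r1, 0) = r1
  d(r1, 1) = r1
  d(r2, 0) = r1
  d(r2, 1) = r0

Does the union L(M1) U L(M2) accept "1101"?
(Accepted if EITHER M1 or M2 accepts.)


M1: final=q0 accepted=False
M2: final=r2 accepted=False

No, union rejects (neither accepts)


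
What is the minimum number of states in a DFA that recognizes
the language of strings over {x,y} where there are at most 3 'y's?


States: count = 0, 1, ..., 3 (all accepting; 4 states), plus a dead state for count > 3.
Total: 4 + 1 = 5.

5


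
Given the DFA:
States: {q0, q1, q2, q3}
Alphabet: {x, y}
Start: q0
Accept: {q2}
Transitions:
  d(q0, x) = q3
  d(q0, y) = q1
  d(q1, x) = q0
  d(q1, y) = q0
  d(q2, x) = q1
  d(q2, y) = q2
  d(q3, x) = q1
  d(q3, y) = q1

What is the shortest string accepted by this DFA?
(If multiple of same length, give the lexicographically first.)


BFS by string length (lex-first path to each state shown):
  len 0: q0<-""
  len 1: q1<-"y", q3<-"x"
  len 2: q0<-"yx", q1<-"xx"
  len 3: q0<-"xxx", q1<-"yxy", q3<-"yxx"
  len 4: q0<-"yxyx", q1<-"xxxy", q3<-"xxxx"
  len 5: q0<-"xxxyx", q1<-"xxxxx", q3<-"yxyxx"
  len 6: q0<-"xxxxxx", q1<-"xxxyxy", q3<-"xxxyxx"
  len 7: q0<-"xxxyxyx", q1<-"xxxxxxy", q3<-"xxxxxxx"
  len 8: q0<-"xxxxxxyx", q1<-"xxxxxxxx", q3<-"xxxyxyxx"

No string accepted (empty language)


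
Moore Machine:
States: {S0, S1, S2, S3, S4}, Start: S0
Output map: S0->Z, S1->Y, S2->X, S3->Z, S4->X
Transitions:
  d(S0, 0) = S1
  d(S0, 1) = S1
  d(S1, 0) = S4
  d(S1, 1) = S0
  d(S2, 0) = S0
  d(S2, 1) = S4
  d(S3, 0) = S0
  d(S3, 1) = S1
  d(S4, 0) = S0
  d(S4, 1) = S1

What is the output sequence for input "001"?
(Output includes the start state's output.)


Start: S0 (output Z)
  --0--> S1 (output Y)
  --0--> S4 (output X)
  --1--> S1 (output Y)

"ZYXY"


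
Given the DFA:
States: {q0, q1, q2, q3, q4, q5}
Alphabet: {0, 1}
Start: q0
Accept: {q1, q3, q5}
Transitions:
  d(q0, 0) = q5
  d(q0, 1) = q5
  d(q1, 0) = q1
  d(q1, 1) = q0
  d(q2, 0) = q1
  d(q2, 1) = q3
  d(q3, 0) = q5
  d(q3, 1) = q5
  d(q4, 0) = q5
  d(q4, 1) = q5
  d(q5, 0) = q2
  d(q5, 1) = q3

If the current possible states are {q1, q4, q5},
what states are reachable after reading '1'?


Apply transition on '1' from each current state:
  d(q1, 1) = q0
  d(q4, 1) = q5
  d(q5, 1) = q3

{q0, q3, q5}


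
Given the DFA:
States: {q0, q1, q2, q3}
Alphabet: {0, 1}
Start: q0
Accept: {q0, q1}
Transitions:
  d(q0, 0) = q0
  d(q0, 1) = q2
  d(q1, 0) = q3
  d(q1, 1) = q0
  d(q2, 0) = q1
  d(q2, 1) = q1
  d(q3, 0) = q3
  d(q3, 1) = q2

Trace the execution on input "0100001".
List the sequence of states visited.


Input: 0100001
d(q0, 0) = q0
d(q0, 1) = q2
d(q2, 0) = q1
d(q1, 0) = q3
d(q3, 0) = q3
d(q3, 0) = q3
d(q3, 1) = q2


q0 -> q0 -> q2 -> q1 -> q3 -> q3 -> q3 -> q2


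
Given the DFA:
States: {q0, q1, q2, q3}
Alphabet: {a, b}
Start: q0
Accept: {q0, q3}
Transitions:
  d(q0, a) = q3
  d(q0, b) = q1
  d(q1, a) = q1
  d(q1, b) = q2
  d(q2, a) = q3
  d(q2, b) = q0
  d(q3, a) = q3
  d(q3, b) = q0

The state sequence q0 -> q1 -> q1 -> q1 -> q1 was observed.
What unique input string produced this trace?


Trace back each transition to find the symbol:
  q0 --[b]--> q1
  q1 --[a]--> q1
  q1 --[a]--> q1
  q1 --[a]--> q1

"baaa"


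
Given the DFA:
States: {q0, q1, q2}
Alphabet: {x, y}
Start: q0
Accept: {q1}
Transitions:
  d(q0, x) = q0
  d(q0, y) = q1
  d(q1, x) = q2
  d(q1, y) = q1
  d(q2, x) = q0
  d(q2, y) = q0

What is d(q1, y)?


Looking up transition d(q1, y)

q1


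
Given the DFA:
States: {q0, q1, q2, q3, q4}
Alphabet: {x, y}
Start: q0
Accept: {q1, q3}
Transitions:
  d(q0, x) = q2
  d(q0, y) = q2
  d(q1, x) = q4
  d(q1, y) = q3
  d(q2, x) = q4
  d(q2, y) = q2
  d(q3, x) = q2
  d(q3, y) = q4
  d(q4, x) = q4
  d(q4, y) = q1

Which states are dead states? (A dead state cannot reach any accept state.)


Forward reachability from each state:
  q0 -> reaches accept state q1 (live)
  q1 -> reaches accept state q1 (live)
  q2 -> reaches accept state q1 (live)
  q3 -> reaches accept state q1 (live)
  q4 -> reaches accept state q1 (live)

None (all states can reach an accept state)


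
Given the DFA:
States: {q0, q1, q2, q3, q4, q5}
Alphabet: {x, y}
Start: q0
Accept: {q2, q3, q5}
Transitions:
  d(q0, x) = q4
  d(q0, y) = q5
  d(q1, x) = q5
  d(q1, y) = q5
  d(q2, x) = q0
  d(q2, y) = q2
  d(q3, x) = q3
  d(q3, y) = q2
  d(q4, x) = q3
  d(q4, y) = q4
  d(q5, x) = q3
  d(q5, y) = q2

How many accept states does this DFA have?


Accept states listed: {q2, q3, q5}
Counting: q2(1) q3(2) q5(3)

3


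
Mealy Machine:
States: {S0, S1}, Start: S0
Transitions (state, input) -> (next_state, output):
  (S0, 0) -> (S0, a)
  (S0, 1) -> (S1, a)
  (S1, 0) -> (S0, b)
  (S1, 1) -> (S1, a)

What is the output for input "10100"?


Step-by-step:
  (S0, 1) -> (S1, a)
  (S1, 0) -> (S0, b)
  (S0, 1) -> (S1, a)
  (S1, 0) -> (S0, b)
  (S0, 0) -> (S0, a)

"ababa"


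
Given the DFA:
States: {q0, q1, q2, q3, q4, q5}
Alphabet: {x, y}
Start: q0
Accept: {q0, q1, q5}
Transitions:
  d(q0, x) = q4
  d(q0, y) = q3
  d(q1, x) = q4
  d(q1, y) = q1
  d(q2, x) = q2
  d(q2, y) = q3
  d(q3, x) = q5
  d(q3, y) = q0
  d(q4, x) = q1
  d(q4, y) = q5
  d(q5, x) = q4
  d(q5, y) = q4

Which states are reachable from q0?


BFS from q0:
  layer 0: {q0}
  layer 1: {q3, q4}
  layer 2: {q1, q5}

{q0, q1, q3, q4, q5}


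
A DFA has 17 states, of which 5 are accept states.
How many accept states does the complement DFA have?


Complement swaps accept and non-accept states.
17 - 5 = 12

12


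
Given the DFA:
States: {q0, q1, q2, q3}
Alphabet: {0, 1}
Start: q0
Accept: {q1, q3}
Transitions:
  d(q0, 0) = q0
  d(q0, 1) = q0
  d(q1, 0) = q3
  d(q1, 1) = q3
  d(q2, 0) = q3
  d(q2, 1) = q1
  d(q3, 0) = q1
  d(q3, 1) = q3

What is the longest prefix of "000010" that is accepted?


Run the DFA, marking each prefix where the state is accepting:
  "" -> q0 [reject]
  "0" -> q0 [reject]
  "00" -> q0 [reject]
  "000" -> q0 [reject]
  "0000" -> q0 [reject]
  "00001" -> q0 [reject]
  "000010" -> q0 [reject]

No prefix is accepted


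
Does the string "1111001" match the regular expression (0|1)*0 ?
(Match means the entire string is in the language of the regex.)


|string| = 7; first = '1'; last = '1'

No, "1111001" does not match (0|1)*0


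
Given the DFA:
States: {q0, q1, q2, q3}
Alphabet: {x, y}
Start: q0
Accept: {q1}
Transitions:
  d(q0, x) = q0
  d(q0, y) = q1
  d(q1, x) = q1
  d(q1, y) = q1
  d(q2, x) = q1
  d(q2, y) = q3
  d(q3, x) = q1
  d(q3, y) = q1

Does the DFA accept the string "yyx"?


Trace: q0 -> q1 -> q1 -> q1
Final state: q1
Accept states: {q1}

Yes, accepted (final state q1 is an accept state)


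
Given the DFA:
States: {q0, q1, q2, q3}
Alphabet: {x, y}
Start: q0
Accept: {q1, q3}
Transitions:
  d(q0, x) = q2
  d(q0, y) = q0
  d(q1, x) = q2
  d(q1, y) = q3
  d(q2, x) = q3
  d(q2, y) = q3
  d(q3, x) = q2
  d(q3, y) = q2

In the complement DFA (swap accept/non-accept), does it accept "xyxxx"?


Trace: q0 -> q2 -> q3 -> q2 -> q3 -> q2
Final: q2
Original accept: {q1, q3}
Complement: q2 is not in original accept

Yes, complement accepts (original rejects)


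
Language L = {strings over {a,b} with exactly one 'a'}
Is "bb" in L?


count('a') = 0

No, "bb" is not in L


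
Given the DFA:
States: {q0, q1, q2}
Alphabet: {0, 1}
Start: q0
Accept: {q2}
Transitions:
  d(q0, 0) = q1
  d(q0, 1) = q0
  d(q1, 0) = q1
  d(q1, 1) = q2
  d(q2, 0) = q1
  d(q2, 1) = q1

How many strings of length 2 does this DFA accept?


Enumerating all length-2 strings:
  "00" -> q1 [reject]
  "01" -> q2 [accept]
  "10" -> q1 [reject]
  "11" -> q0 [reject]

1 out of 4


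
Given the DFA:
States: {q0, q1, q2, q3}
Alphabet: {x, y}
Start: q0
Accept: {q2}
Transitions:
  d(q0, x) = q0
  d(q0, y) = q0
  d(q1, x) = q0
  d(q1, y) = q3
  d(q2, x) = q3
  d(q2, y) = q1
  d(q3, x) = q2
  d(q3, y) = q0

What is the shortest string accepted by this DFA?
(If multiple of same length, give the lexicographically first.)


BFS by string length (lex-first path to each state shown):
  len 0: q0<-""
  len 1: q0<-"x"
  len 2: q0<-"xx"
  len 3: q0<-"xxx"
  len 4: q0<-"xxxx"
  len 5: q0<-"xxxxx"
  len 6: q0<-"xxxxxx"
  len 7: q0<-"xxxxxxx"
  len 8: q0<-"xxxxxxxx"

No string accepted (empty language)


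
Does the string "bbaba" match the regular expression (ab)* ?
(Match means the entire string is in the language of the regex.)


|string| = 5; first = 'b'; last = 'a'

No, "bbaba" does not match (ab)*


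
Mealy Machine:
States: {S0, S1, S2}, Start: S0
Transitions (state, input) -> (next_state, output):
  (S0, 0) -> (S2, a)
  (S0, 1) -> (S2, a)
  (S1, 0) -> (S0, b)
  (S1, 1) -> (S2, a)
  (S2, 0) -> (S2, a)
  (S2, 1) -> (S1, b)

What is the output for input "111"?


Step-by-step:
  (S0, 1) -> (S2, a)
  (S2, 1) -> (S1, b)
  (S1, 1) -> (S2, a)

"aba"
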